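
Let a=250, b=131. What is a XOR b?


250 ^ 131 = 121

121


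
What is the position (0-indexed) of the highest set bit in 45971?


0b1011001110010011. Highest set bit at position 15

15


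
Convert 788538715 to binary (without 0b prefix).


788538715 = 101111000000000010010101011011 in binary

101111000000000010010101011011


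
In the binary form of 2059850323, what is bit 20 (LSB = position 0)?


0b1111010110001101101001001010011, position 20 = 0

0


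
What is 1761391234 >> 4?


0b1101000111111001011001010000010 >> 4 = 0b110100011111100101100101000 = 110086952

110086952


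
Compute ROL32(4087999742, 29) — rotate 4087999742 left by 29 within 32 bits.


Rotate 0b11110011101010011110110011111110 left by 29 (32-bit) = 0b11011110011101010011110110011111 = 3732225439

3732225439


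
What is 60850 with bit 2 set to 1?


60850 | (1 << 2) = 60850 | 4 = 60854

60854


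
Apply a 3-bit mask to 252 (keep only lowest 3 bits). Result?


252 & 7 = 4

4


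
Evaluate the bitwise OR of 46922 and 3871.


0b1011011101001010 | 0b111100011111 = 0b1011111101011111 = 48991

48991


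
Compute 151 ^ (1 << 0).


151 ^ (1 << 0) = 151 ^ 1 = 150

150


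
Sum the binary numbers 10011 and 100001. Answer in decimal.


10011 + 100001 = 110100 = 52

52


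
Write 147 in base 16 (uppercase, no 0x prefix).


147 = 93 hex

93


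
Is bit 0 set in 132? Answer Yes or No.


0b10000100, bit 0 = 0. No

No


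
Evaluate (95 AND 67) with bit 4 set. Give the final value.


Step 1: 95 & 67 = 67
Step 2: 67 | (1 << 4) = 67 | 16 = 83

83


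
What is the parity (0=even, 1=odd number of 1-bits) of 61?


0b111101 has 5 ones => parity 1

1


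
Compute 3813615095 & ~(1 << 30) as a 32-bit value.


3813615095 & ~(1 << 30) = 2739873271

2739873271


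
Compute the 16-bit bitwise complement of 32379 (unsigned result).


~0b111111001111011 = 0b1000000110000100 = 33156 (16-bit unsigned)

33156


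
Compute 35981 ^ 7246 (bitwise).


0b1000110010001101 ^ 0b1110001001110 = 0b1001000011000011 = 37059

37059


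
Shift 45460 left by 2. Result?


0b1011000110010100 << 2 = 0b101100011001010000 = 181840

181840


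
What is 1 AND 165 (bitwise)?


0b1 & 0b10100101 = 0b1 = 1

1


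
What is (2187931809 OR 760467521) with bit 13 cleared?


Step 1: 2187931809 | 760467521 = 2944135393
Step 2: 2944135393 & ~(1 << 13) = 2944127201

2944127201


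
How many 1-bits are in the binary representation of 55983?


0b1101101010101111 has 11 set bits

11


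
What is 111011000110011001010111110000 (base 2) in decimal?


111011000110011001010111110000 in decimal = 991532528

991532528


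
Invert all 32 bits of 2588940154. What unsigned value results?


2588940154 ^ 4294967295 = 1706027141

1706027141


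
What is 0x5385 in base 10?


5385 hex = 21381 decimal

21381


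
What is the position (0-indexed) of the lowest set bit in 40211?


0b1001110100010011. Lowest set bit at position 0

0


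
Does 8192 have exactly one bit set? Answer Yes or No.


0b10000000000000. Only one bit set => Yes

Yes


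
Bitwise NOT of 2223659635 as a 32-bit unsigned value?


~0b10000100100010100101101001110011 = 0b1111011011101011010010110001100 = 2071307660 (32-bit unsigned)

2071307660


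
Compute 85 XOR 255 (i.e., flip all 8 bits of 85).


85 ^ 255 = 170

170


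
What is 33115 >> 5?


0b1000000101011011 >> 5 = 0b10000001010 = 1034

1034


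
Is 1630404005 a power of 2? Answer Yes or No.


0b1100001001011011111110110100101. Multiple bits set => No

No


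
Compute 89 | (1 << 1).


89 | (1 << 1) = 89 | 2 = 91

91


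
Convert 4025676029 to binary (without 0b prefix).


4025676029 = 11101111111100101111000011111101 in binary

11101111111100101111000011111101


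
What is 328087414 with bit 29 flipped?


328087414 ^ (1 << 29) = 328087414 ^ 536870912 = 864958326

864958326


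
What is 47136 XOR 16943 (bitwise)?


0b1011100000100000 ^ 0b100001000101111 = 0b1111101000001111 = 64015

64015


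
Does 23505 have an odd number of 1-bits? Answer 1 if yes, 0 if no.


0b101101111010001 has 9 ones => parity 1

1


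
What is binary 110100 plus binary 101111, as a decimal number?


110100 + 101111 = 1100011 = 99

99


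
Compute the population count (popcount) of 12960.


0b11001010100000 has 5 set bits

5


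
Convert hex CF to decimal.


CF hex = 207 decimal

207


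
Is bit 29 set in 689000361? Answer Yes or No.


0b101001000100010100111110101001, bit 29 = 1. Yes

Yes


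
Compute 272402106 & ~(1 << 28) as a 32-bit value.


272402106 & ~(1 << 28) = 3966650

3966650


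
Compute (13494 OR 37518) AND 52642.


Step 1: 13494 | 37518 = 46782
Step 2: 46782 & 52642 = 33954

33954


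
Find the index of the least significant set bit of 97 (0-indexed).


0b1100001. Lowest set bit at position 0

0


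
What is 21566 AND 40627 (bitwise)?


0b101010000111110 & 0b1001111010110011 = 0b1010000110010 = 5170

5170


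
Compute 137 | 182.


0b10001001 | 0b10110110 = 0b10111111 = 191

191


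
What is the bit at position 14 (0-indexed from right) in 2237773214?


0b10000101011000011011010110011110, position 14 = 0

0


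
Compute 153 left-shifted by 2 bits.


0b10011001 << 2 = 0b1001100100 = 612

612


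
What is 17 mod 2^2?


17 & 3 = 1

1


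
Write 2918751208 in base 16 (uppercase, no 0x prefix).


2918751208 = ADF89BE8 hex

ADF89BE8


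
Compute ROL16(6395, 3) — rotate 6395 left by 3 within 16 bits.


Rotate 0b1100011111011 left by 3 (16-bit) = 0b1100011111011000 = 51160

51160


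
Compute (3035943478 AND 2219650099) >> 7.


Step 1: 3035943478 & 2219650099 = 2219049010
Step 2: 2219049010 >> 7 = 17336320

17336320


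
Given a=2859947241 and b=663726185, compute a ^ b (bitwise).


2859947241 ^ 663726185 = 2381905024

2381905024


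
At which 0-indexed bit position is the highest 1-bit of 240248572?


0b1110010100011110011011111100. Highest set bit at position 27

27


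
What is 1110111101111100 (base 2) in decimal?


1110111101111100 in decimal = 61308

61308


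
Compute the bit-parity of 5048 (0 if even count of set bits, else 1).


0b1001110111000 has 7 ones => parity 1

1


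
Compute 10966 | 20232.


0b10101011010110 | 0b100111100001000 = 0b110111111011110 = 28638

28638


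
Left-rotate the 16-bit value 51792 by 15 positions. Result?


Rotate 0b1100101001010000 left by 15 (16-bit) = 0b110010100101000 = 25896

25896


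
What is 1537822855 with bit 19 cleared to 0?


1537822855 & ~(1 << 19) = 1537298567

1537298567


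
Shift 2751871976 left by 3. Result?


0b10100100000001100011101111101000 << 3 = 0b10100100000001100011101111101000000 = 22014975808

22014975808


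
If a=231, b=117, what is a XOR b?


231 ^ 117 = 146

146


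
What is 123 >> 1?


0b1111011 >> 1 = 0b111101 = 61

61


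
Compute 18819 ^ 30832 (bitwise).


0b100100110000011 ^ 0b111100001110000 = 0b11000111110011 = 12787

12787


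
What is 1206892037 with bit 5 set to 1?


1206892037 | (1 << 5) = 1206892037 | 32 = 1206892069

1206892069


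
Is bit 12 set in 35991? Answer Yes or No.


0b1000110010010111, bit 12 = 0. No

No


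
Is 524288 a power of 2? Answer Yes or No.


0b10000000000000000000. Only one bit set => Yes

Yes


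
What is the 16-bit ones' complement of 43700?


43700 ^ 65535 = 21835

21835


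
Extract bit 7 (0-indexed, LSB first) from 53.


0b110101, position 7 = 0

0


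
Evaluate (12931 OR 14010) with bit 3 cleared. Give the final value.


Step 1: 12931 | 14010 = 14011
Step 2: 14011 & ~(1 << 3) = 14003

14003


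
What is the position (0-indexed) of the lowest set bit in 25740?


0b110010010001100. Lowest set bit at position 2

2


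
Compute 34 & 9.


0b100010 & 0b1001 = 0b0 = 0

0


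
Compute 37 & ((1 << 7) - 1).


37 & 127 = 37

37


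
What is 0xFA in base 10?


FA hex = 250 decimal

250


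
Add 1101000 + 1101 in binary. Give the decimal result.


1101000 + 1101 = 1110101 = 117

117


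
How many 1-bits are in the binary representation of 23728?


0b101110010110000 has 7 set bits

7


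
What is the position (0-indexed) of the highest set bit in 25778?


0b110010010110010. Highest set bit at position 14

14


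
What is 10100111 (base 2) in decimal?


10100111 in decimal = 167

167


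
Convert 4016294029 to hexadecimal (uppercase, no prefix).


4016294029 = EF63C88D hex

EF63C88D


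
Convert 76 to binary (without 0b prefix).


76 = 1001100 in binary

1001100


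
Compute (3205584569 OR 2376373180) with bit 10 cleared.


Step 1: 3205584569 | 2376373180 = 3216365501
Step 2: 3216365501 & ~(1 << 10) = 3216364477

3216364477


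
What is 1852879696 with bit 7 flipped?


1852879696 ^ (1 << 7) = 1852879696 ^ 128 = 1852879824

1852879824


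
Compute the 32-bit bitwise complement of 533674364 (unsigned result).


~0b11111110011110011100101111100 = 0b11100000001100001100011010000011 = 3761292931 (32-bit unsigned)

3761292931


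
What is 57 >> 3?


0b111001 >> 3 = 0b111 = 7

7


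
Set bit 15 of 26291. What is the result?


26291 | (1 << 15) = 26291 | 32768 = 59059

59059


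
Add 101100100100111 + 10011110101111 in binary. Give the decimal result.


101100100100111 + 10011110101111 = 1000000011010110 = 32982

32982


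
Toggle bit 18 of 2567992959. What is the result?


2567992959 ^ (1 << 18) = 2567992959 ^ 262144 = 2568255103

2568255103


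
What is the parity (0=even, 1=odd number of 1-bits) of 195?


0b11000011 has 4 ones => parity 0

0


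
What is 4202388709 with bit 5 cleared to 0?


4202388709 & ~(1 << 5) = 4202388677

4202388677


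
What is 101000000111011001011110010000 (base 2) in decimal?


101000000111011001011110010000 in decimal = 673027984

673027984


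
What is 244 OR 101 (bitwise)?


0b11110100 | 0b1100101 = 0b11110101 = 245

245


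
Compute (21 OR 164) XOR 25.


Step 1: 21 | 164 = 181
Step 2: 181 ^ 25 = 172

172


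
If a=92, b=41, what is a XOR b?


92 ^ 41 = 117

117


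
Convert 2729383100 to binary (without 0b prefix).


2729383100 = 10100010101011110001010010111100 in binary

10100010101011110001010010111100


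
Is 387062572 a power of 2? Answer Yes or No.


0b10111000100100001101100101100. Multiple bits set => No

No


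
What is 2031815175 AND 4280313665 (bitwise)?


0b1111001000110110000101000000111 & 0b11111111001000000110011101000001 = 0b1111001000000000000001000000001 = 2030043649

2030043649


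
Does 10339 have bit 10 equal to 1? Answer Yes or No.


0b10100001100011, bit 10 = 0. No

No


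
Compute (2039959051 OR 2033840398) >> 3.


Step 1: 2039959051 | 2033840398 = 2042625807
Step 2: 2042625807 >> 3 = 255328225

255328225


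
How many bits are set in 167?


0b10100111 has 5 set bits

5


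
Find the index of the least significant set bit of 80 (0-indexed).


0b1010000. Lowest set bit at position 4

4


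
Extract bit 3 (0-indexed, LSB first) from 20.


0b10100, position 3 = 0

0


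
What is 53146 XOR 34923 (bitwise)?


0b1100111110011010 ^ 0b1000100001101011 = 0b100011111110001 = 18417

18417


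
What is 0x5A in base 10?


5A hex = 90 decimal

90


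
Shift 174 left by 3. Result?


0b10101110 << 3 = 0b10101110000 = 1392

1392


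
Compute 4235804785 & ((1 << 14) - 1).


4235804785 & 16383 = 113

113


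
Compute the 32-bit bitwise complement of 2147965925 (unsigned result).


~0b10000000000001110101101111100101 = 0b1111111111110001010010000011010 = 2147001370 (32-bit unsigned)

2147001370


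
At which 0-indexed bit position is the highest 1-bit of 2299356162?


0b10001001000011010110010000000010. Highest set bit at position 31

31


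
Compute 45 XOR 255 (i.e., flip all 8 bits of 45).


45 ^ 255 = 210

210


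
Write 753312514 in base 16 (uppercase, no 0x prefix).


753312514 = 2CE6A302 hex

2CE6A302


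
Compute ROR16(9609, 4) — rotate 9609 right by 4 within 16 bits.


Rotate 0b10010110001001 right by 4 (16-bit) = 0b1001001001011000 = 37464

37464


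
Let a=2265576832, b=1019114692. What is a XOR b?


2265576832 ^ 1019114692 = 3149365572

3149365572


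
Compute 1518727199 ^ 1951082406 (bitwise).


0b1011010100001011111000000011111 ^ 0b1110100010010110010011110100110 = 0b101110110011101101011110111001 = 785307577

785307577


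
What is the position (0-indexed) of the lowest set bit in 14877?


0b11101000011101. Lowest set bit at position 0

0


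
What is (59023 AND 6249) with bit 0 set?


Step 1: 59023 & 6249 = 9
Step 2: 9 | (1 << 0) = 9 | 1 = 9

9


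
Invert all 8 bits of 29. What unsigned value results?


29 ^ 255 = 226

226


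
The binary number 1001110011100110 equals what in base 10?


1001110011100110 in decimal = 40166

40166


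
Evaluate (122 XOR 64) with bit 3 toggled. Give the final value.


Step 1: 122 ^ 64 = 58
Step 2: 58 ^ (1 << 3) = 58 ^ 8 = 50

50


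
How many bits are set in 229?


0b11100101 has 5 set bits

5


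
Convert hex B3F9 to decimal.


B3F9 hex = 46073 decimal

46073


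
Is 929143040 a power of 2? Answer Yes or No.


0b110111011000011001100100000000. Multiple bits set => No

No


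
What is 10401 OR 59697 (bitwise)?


0b10100010100001 | 0b1110100100110001 = 0b1110100110110001 = 59825

59825


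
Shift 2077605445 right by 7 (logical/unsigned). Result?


0b1111011110101011011111001000101 >> 7 = 0b111101111010101101111100 = 16231292

16231292


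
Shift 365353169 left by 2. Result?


0b10101110001101101100011010001 << 2 = 0b1010111000110110110001101000100 = 1461412676

1461412676


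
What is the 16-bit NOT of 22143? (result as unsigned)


~0b101011001111111 = 0b1010100110000000 = 43392 (16-bit unsigned)

43392


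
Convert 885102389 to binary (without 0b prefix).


885102389 = 110100110000011001011100110101 in binary

110100110000011001011100110101


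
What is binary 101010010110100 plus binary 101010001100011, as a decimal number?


101010010110100 + 101010001100011 = 1010100100010111 = 43287

43287


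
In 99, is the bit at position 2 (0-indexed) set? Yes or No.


0b1100011, bit 2 = 0. No

No


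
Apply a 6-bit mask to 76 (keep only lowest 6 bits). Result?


76 & 63 = 12

12


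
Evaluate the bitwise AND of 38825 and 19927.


0b1001011110101001 & 0b100110111010111 = 0b10110000001 = 1409

1409


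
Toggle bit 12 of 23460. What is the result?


23460 ^ (1 << 12) = 23460 ^ 4096 = 19364

19364


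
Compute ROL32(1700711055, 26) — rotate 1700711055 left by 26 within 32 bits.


Rotate 0b1100101010111101100101010001111 left by 26 (32-bit) = 0b111101100101010111101100101010 = 1033206570

1033206570


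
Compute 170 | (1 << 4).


170 | (1 << 4) = 170 | 16 = 186

186


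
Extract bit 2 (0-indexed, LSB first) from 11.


0b1011, position 2 = 0

0


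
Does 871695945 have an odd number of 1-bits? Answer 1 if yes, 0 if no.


0b110011111101010000011001001001 has 15 ones => parity 1

1


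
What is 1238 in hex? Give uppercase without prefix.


1238 = 4D6 hex

4D6


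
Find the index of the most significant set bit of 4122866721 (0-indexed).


0b11110101101111011111010000100001. Highest set bit at position 31

31


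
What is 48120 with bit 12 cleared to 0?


48120 & ~(1 << 12) = 44024

44024


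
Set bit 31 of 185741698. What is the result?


185741698 | (1 << 31) = 185741698 | 2147483648 = 2333225346

2333225346


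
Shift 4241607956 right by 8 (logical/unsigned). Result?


0b11111100110100011100110100010100 >> 8 = 0b111111001101000111001101 = 16568781

16568781


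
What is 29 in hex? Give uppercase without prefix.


29 = 1D hex

1D


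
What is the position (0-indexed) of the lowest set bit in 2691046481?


0b10100000011001100001110001010001. Lowest set bit at position 0

0


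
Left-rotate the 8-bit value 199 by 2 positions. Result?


Rotate 0b11000111 left by 2 (8-bit) = 0b11111 = 31

31


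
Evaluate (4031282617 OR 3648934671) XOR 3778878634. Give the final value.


Step 1: 4031282617 | 3648934671 = 4185817023
Step 2: 4185817023 ^ 3778878634 = 407069461

407069461


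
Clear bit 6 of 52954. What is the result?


52954 & ~(1 << 6) = 52890

52890


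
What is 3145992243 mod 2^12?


3145992243 & 4095 = 2099

2099


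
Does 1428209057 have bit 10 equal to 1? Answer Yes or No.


0b1010101001000001011110110100001, bit 10 = 1. Yes

Yes


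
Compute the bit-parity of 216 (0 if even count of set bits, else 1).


0b11011000 has 4 ones => parity 0

0


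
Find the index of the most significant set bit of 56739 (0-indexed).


0b1101110110100011. Highest set bit at position 15

15


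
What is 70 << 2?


0b1000110 << 2 = 0b100011000 = 280

280


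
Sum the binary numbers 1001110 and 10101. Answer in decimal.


1001110 + 10101 = 1100011 = 99

99


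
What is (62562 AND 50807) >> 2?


Step 1: 62562 & 50807 = 50274
Step 2: 50274 >> 2 = 12568

12568


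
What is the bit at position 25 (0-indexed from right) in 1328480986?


0b1001111001011110000001011011010, position 25 = 1

1


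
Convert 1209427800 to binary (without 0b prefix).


1209427800 = 1001000000101100110011101011000 in binary

1001000000101100110011101011000


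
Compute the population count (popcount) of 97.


0b1100001 has 3 set bits

3


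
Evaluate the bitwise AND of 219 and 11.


0b11011011 & 0b1011 = 0b1011 = 11

11


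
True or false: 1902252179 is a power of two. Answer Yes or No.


0b1110001011000100001000010010011. Multiple bits set => No

No


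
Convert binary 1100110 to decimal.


1100110 in decimal = 102

102


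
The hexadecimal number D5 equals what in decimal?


D5 hex = 213 decimal

213


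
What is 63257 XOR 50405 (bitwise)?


0b1111011100011001 ^ 0b1100010011100101 = 0b11001111111100 = 13308

13308


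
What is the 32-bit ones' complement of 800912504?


800912504 ^ 4294967295 = 3494054791

3494054791


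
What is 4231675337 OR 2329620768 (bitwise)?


0b11111100001110100011110111001001 | 0b10001010110110110011000100100000 = 0b11111110111110110011110111101001 = 4277878249

4277878249


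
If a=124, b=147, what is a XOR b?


124 ^ 147 = 239

239


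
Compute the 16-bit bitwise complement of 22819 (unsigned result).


~0b101100100100011 = 0b1010011011011100 = 42716 (16-bit unsigned)

42716


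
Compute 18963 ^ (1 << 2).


18963 ^ (1 << 2) = 18963 ^ 4 = 18967

18967


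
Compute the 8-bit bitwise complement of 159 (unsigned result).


~0b10011111 = 0b1100000 = 96 (8-bit unsigned)

96


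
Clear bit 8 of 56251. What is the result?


56251 & ~(1 << 8) = 55995

55995


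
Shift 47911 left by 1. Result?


0b1011101100100111 << 1 = 0b10111011001001110 = 95822

95822


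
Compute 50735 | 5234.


0b1100011000101111 | 0b1010001110010 = 0b1101011001111111 = 54911

54911


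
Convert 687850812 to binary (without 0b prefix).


687850812 = 101000111111111100010100111100 in binary

101000111111111100010100111100


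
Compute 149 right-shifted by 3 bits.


0b10010101 >> 3 = 0b10010 = 18

18


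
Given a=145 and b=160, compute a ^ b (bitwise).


145 ^ 160 = 49

49


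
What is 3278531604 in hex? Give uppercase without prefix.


3278531604 = C36A6C14 hex

C36A6C14


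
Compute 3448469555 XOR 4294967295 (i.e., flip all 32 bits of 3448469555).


3448469555 ^ 4294967295 = 846497740

846497740


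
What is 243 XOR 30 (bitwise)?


0b11110011 ^ 0b11110 = 0b11101101 = 237

237


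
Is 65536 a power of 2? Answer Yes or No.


0b10000000000000000. Only one bit set => Yes

Yes


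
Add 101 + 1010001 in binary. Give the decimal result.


101 + 1010001 = 1010110 = 86

86


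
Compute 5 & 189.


0b101 & 0b10111101 = 0b101 = 5

5


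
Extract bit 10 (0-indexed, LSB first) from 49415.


0b1100000100000111, position 10 = 0

0


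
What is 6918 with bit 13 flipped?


6918 ^ (1 << 13) = 6918 ^ 8192 = 15110

15110


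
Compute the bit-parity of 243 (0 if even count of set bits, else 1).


0b11110011 has 6 ones => parity 0

0


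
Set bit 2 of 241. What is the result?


241 | (1 << 2) = 241 | 4 = 245

245


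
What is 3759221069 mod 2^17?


3759221069 & 131071 = 76109

76109


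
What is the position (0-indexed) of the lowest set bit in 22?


0b10110. Lowest set bit at position 1

1


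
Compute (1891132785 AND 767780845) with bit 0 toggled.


Step 1: 1891132785 & 767780845 = 545285473
Step 2: 545285473 ^ (1 << 0) = 545285473 ^ 1 = 545285472

545285472


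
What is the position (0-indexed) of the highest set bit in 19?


0b10011. Highest set bit at position 4

4


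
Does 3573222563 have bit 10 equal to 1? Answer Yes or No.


0b11010100111110110000110010100011, bit 10 = 1. Yes

Yes


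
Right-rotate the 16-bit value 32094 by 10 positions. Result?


Rotate 0b111110101011110 right by 10 (16-bit) = 0b101011110011111 = 22431

22431


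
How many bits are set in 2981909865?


0b10110001101111000101010101101001 has 17 set bits

17


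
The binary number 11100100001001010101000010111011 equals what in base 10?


11100100001001010101000010111011 in decimal = 3827650747

3827650747


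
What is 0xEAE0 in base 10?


EAE0 hex = 60128 decimal

60128


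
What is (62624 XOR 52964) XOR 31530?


Step 1: 62624 ^ 52964 = 14916
Step 2: 14916 ^ 31530 = 16750

16750


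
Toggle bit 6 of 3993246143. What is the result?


3993246143 ^ (1 << 6) = 3993246143 ^ 64 = 3993246207

3993246207


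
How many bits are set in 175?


0b10101111 has 6 set bits

6


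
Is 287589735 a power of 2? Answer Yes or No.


0b10001001001000100010101100111. Multiple bits set => No

No


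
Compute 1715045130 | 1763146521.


0b1100110001110011000001100001010 | 0b1101001000101110111101100011001 = 0b1101111001111111111101100011011 = 1866464027

1866464027


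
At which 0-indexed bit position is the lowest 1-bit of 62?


0b111110. Lowest set bit at position 1

1


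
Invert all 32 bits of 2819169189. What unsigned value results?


2819169189 ^ 4294967295 = 1475798106

1475798106


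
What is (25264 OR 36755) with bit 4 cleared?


Step 1: 25264 | 36755 = 61363
Step 2: 61363 & ~(1 << 4) = 61347

61347


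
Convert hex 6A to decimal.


6A hex = 106 decimal

106


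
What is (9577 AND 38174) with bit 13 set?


Step 1: 9577 & 38174 = 1288
Step 2: 1288 | (1 << 13) = 1288 | 8192 = 9480

9480


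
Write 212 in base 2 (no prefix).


212 = 11010100 in binary

11010100


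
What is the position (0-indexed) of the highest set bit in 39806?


0b1001101101111110. Highest set bit at position 15

15


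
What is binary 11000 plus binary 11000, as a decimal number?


11000 + 11000 = 110000 = 48

48


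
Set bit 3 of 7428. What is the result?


7428 | (1 << 3) = 7428 | 8 = 7436

7436


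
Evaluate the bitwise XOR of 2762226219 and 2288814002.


0b10100100101001000011101000101011 ^ 0b10001000011011001000011110110010 = 0b101100110010001011110110011001 = 751353241

751353241


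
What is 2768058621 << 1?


0b10100100111111010011100011111101 << 1 = 0b101001001111110100111000111111010 = 5536117242

5536117242


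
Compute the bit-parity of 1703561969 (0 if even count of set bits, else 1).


0b1100101100010100100101011110001 has 15 ones => parity 1

1


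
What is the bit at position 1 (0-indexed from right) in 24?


0b11000, position 1 = 0

0


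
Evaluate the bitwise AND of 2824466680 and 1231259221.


0b10101000010110011111000011111000 & 0b1001001011000111000011001010101 = 0b1000010000011000000001010000 = 138510416

138510416


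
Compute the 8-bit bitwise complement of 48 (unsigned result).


~0b110000 = 0b11001111 = 207 (8-bit unsigned)

207


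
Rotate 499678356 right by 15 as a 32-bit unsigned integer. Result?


Rotate 0b11101110010000111110010010100 right by 15 (32-bit) = 0b11111001001010000011101110010000 = 4180163472

4180163472


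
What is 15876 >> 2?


0b11111000000100 >> 2 = 0b111110000001 = 3969

3969


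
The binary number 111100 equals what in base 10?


111100 in decimal = 60

60


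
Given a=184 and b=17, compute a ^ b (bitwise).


184 ^ 17 = 169

169


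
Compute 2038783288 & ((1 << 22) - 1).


2038783288 & 4194303 = 351544

351544


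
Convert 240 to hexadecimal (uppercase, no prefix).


240 = F0 hex

F0


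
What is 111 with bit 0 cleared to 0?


111 & ~(1 << 0) = 110

110


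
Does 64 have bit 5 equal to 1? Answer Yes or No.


0b1000000, bit 5 = 0. No

No


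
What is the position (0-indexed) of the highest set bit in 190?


0b10111110. Highest set bit at position 7

7


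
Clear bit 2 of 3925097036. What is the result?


3925097036 & ~(1 << 2) = 3925097032

3925097032


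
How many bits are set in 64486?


0b1111101111100110 has 12 set bits

12


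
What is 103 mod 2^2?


103 & 3 = 3

3


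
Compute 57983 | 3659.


0b1110001001111111 | 0b111001001011 = 0b1110111001111111 = 61055

61055


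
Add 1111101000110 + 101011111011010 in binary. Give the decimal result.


1111101000110 + 101011111011010 = 111011100100000 = 30496

30496


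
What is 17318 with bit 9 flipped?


17318 ^ (1 << 9) = 17318 ^ 512 = 16806

16806


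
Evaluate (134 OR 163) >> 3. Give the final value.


Step 1: 134 | 163 = 167
Step 2: 167 >> 3 = 20

20


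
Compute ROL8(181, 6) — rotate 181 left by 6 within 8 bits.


Rotate 0b10110101 left by 6 (8-bit) = 0b1101101 = 109

109


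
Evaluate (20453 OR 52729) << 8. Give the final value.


Step 1: 20453 | 52729 = 53245
Step 2: 53245 << 8 = 13630720

13630720


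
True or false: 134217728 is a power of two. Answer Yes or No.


0b1000000000000000000000000000. Only one bit set => Yes

Yes


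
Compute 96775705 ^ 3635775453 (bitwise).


0b101110001001010111000011001 ^ 0b11011000101101011000011111011101 = 0b11011101011100010010100111000100 = 3715180996

3715180996


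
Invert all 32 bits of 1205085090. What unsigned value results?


1205085090 ^ 4294967295 = 3089882205

3089882205


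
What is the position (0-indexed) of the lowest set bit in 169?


0b10101001. Lowest set bit at position 0

0


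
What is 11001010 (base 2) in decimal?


11001010 in decimal = 202

202


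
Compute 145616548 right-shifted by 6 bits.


0b1000101011011110111010100100 >> 6 = 0b1000101011011110111010 = 2275258

2275258


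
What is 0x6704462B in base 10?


6704462B hex = 1728333355 decimal

1728333355


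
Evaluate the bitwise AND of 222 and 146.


0b11011110 & 0b10010010 = 0b10010010 = 146

146


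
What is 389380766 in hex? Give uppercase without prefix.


389380766 = 17357A9E hex

17357A9E


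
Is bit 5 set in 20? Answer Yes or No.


0b10100, bit 5 = 0. No

No


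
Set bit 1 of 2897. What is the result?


2897 | (1 << 1) = 2897 | 2 = 2899

2899


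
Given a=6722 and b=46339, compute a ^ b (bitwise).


6722 ^ 46339 = 44865

44865


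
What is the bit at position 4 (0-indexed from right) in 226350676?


0b1101011111011101011001010100, position 4 = 1

1


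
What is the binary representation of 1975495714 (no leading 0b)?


1975495714 = 1110101101111111010110000100010 in binary

1110101101111111010110000100010


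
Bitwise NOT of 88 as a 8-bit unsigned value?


~0b1011000 = 0b10100111 = 167 (8-bit unsigned)

167


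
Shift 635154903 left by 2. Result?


0b100101110110111011000111010111 << 2 = 0b10010111011011101100011101011100 = 2540619612

2540619612


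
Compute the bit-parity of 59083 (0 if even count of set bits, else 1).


0b1110011011001011 has 10 ones => parity 0

0


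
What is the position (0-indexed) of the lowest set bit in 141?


0b10001101. Lowest set bit at position 0

0


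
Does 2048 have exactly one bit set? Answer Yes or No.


0b100000000000. Only one bit set => Yes

Yes


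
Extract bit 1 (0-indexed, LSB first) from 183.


0b10110111, position 1 = 1

1


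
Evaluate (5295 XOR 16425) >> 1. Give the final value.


Step 1: 5295 ^ 16425 = 21638
Step 2: 21638 >> 1 = 10819

10819


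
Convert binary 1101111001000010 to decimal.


1101111001000010 in decimal = 56898

56898


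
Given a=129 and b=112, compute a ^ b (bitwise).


129 ^ 112 = 241

241


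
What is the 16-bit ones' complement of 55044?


55044 ^ 65535 = 10491

10491


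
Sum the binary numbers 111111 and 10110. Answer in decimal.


111111 + 10110 = 1010101 = 85

85


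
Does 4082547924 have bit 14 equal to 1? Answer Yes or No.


0b11110011010101101011110011010100, bit 14 = 0. No

No


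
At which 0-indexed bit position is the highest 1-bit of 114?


0b1110010. Highest set bit at position 6

6


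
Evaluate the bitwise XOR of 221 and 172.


0b11011101 ^ 0b10101100 = 0b1110001 = 113

113


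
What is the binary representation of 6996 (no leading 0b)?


6996 = 1101101010100 in binary

1101101010100


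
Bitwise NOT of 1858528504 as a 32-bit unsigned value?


~0b1101110110001101110010011111000 = 0b10010001001110010001101100000111 = 2436438791 (32-bit unsigned)

2436438791


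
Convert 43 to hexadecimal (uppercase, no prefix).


43 = 2B hex

2B


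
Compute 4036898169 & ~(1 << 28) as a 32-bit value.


4036898169 & ~(1 << 28) = 3768462713

3768462713


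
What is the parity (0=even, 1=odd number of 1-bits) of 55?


0b110111 has 5 ones => parity 1

1


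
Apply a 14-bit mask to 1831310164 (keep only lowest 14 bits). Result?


1831310164 & 16383 = 4948

4948


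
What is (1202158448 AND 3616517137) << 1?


Step 1: 1202158448 & 3616517137 = 1200039952
Step 2: 1200039952 << 1 = 2400079904

2400079904


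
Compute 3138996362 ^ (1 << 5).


3138996362 ^ (1 << 5) = 3138996362 ^ 32 = 3138996394

3138996394


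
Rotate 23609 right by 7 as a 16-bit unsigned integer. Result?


Rotate 0b101110000111001 right by 7 (16-bit) = 0b111001010111000 = 29368

29368


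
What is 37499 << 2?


0b1001001001111011 << 2 = 0b100100100111101100 = 149996

149996


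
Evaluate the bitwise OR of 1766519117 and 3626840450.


0b1101001010010101111000101001101 | 0b11011000001011010011000110000010 = 0b11111001011011111111000111001111 = 4184863183

4184863183


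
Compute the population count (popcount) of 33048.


0b1000000100011000 has 4 set bits

4


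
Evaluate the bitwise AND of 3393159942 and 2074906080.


0b11001010001111111000001100000110 & 0b1111011101011001000110111100000 = 0b1001010001011001000000100000000 = 1244430592

1244430592


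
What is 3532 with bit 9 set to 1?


3532 | (1 << 9) = 3532 | 512 = 4044

4044


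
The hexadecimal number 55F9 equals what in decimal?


55F9 hex = 22009 decimal

22009


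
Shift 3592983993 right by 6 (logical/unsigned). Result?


0b11010110001010001001010110111001 >> 6 = 0b11010110001010001001010110 = 56140374

56140374


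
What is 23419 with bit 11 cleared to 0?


23419 & ~(1 << 11) = 21371

21371


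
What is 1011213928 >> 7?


0b111100010001011110011001101000 >> 7 = 0b11110001000101111001100 = 7900108

7900108


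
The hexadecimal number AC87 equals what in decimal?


AC87 hex = 44167 decimal

44167


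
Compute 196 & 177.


0b11000100 & 0b10110001 = 0b10000000 = 128

128


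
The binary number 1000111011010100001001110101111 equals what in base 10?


1000111011010100001001110101111 in decimal = 1198134191

1198134191


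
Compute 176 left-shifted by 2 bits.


0b10110000 << 2 = 0b1011000000 = 704

704


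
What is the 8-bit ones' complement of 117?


117 ^ 255 = 138

138


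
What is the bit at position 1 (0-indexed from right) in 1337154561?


0b1001111101100110101110000000001, position 1 = 0

0


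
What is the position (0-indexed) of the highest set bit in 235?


0b11101011. Highest set bit at position 7

7


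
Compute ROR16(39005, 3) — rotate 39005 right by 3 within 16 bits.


Rotate 0b1001100001011101 right by 3 (16-bit) = 0b1011001100001011 = 45835

45835


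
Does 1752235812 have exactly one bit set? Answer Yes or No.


0b1101000011100001111111100100100. Multiple bits set => No

No


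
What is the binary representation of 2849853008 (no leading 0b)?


2849853008 = 10101001110111010100111001010000 in binary

10101001110111010100111001010000


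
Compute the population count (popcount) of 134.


0b10000110 has 3 set bits

3


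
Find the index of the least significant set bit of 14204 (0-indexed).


0b11011101111100. Lowest set bit at position 2

2


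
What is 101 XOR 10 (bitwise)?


0b1100101 ^ 0b1010 = 0b1101111 = 111

111


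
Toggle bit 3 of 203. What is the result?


203 ^ (1 << 3) = 203 ^ 8 = 195

195


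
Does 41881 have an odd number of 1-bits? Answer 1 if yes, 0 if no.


0b1010001110011001 has 8 ones => parity 0

0


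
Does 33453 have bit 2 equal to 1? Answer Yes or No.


0b1000001010101101, bit 2 = 1. Yes

Yes


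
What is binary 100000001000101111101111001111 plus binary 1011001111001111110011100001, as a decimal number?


100000001000101111101111001111 + 1011001111001111110011100001 = 101011010111111111100010110000 = 727709872

727709872


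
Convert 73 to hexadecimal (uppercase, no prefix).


73 = 49 hex

49


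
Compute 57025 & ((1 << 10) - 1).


57025 & 1023 = 705

705


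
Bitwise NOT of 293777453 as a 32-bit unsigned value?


~0b10001100000101011000000101101 = 0b11101110011111010100111111010010 = 4001189842 (32-bit unsigned)

4001189842


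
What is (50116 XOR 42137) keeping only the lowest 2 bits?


Step 1: 50116 ^ 42137 = 26461
Step 2: 26461 & 3 = 1

1


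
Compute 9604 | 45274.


0b10010110000100 | 0b1011000011011010 = 0b1011010111011110 = 46558

46558


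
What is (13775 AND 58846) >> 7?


Step 1: 13775 & 58846 = 9678
Step 2: 9678 >> 7 = 75

75


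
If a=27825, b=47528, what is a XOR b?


27825 ^ 47528 = 54553

54553


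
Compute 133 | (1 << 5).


133 | (1 << 5) = 133 | 32 = 165

165


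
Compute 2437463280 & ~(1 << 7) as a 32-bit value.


2437463280 & ~(1 << 7) = 2437463152

2437463152


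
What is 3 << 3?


0b11 << 3 = 0b11000 = 24

24


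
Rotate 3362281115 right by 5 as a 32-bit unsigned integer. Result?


Rotate 0b11001000011010000101011010011011 right by 5 (32-bit) = 0b11011110010000110100001010110100 = 3728949940

3728949940


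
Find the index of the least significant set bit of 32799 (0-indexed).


0b1000000000011111. Lowest set bit at position 0

0


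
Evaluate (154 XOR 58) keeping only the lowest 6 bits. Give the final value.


Step 1: 154 ^ 58 = 160
Step 2: 160 & 63 = 32

32


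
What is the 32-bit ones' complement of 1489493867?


1489493867 ^ 4294967295 = 2805473428

2805473428


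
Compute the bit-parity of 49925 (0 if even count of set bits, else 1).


0b1100001100000101 has 6 ones => parity 0

0


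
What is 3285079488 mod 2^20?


3285079488 & 1048575 = 939456

939456


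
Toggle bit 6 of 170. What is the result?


170 ^ (1 << 6) = 170 ^ 64 = 234

234


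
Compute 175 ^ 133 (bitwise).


0b10101111 ^ 0b10000101 = 0b101010 = 42

42


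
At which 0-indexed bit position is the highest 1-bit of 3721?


0b111010001001. Highest set bit at position 11

11


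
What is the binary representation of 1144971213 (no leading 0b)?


1144971213 = 1000100001111101101111111001101 in binary

1000100001111101101111111001101


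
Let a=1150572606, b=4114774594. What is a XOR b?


1150572606 ^ 4114774594 = 2983600764

2983600764


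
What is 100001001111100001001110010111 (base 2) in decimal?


100001001111100001001110010111 in decimal = 557716375

557716375


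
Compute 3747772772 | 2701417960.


0b11011111011000100111100101100100 | 0b10100001000001000101110111101000 = 0b11111111011001100111110111101100 = 4284906988

4284906988


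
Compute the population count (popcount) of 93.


0b1011101 has 5 set bits

5


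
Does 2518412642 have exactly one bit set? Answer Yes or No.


0b10010110000110111110110101100010. Multiple bits set => No

No


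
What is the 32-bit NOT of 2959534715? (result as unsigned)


~0b10110000011001101110101001111011 = 0b1001111100110010001010110000100 = 1335432580 (32-bit unsigned)

1335432580


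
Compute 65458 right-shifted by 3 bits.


0b1111111110110010 >> 3 = 0b1111111110110 = 8182

8182


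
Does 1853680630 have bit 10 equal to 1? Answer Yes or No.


0b1101110011111001110101111110110, bit 10 = 0. No

No


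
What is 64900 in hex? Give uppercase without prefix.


64900 = FD84 hex

FD84


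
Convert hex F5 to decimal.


F5 hex = 245 decimal

245


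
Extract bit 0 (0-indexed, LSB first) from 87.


0b1010111, position 0 = 1

1


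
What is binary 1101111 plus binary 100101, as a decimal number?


1101111 + 100101 = 10010100 = 148

148


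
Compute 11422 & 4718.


0b10110010011110 & 0b1001001101110 = 0b1110 = 14

14


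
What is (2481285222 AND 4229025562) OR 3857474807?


Step 1: 2481285222 & 4229025562 = 2416003074
Step 2: 2416003074 | 3857474807 = 4125977847

4125977847


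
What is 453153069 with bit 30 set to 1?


453153069 | (1 << 30) = 453153069 | 1073741824 = 1526894893

1526894893


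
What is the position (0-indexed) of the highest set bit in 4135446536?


0b11110110011111011110100000001000. Highest set bit at position 31

31


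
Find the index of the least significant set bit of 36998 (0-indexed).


0b1001000010000110. Lowest set bit at position 1

1


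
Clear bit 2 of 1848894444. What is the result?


1848894444 & ~(1 << 2) = 1848894440

1848894440


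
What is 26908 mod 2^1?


26908 & 1 = 0

0


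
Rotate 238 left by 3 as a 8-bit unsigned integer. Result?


Rotate 0b11101110 left by 3 (8-bit) = 0b1110111 = 119

119


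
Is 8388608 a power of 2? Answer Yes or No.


0b100000000000000000000000. Only one bit set => Yes

Yes


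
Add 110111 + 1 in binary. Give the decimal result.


110111 + 1 = 111000 = 56

56


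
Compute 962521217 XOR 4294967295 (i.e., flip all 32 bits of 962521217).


962521217 ^ 4294967295 = 3332446078

3332446078


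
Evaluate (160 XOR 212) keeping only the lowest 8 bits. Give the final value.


Step 1: 160 ^ 212 = 116
Step 2: 116 & 255 = 116

116
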